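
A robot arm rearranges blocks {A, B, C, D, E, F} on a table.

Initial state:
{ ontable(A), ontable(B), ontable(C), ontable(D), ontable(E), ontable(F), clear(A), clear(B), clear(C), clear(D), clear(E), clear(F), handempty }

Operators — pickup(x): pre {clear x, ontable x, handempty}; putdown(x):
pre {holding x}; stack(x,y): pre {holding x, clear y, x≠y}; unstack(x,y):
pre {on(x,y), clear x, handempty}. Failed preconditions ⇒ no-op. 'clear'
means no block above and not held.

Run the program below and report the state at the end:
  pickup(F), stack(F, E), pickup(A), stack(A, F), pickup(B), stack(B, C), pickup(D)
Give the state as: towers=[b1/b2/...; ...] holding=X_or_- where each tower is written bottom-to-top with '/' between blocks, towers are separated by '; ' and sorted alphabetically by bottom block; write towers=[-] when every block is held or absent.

step 1 (pickup(F)): towers=[A; B; C; D; E] holding=F
step 2 (stack(F, E)): towers=[A; B; C; D; E/F] holding=-
step 3 (pickup(A)): towers=[B; C; D; E/F] holding=A
step 4 (stack(A, F)): towers=[B; C; D; E/F/A] holding=-
step 5 (pickup(B)): towers=[C; D; E/F/A] holding=B
step 6 (stack(B, C)): towers=[C/B; D; E/F/A] holding=-
step 7 (pickup(D)): towers=[C/B; E/F/A] holding=D

towers=[C/B; E/F/A] holding=D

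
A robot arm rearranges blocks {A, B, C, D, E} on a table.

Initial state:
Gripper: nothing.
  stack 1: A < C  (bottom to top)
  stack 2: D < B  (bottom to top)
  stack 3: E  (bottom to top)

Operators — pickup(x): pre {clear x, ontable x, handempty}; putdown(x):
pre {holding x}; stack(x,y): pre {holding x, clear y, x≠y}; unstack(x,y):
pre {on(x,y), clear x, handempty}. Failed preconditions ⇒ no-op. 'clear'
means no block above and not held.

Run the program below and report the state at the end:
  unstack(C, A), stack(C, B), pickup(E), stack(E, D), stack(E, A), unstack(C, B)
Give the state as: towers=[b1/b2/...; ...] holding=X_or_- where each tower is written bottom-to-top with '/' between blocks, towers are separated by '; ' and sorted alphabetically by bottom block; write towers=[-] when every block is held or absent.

towers=[A/E; D/B] holding=C

step 1 (unstack(C, A)): towers=[A; D/B; E] holding=C
step 2 (stack(C, B)): towers=[A; D/B/C; E] holding=-
step 3 (pickup(E)): towers=[A; D/B/C] holding=E
step 4 (stack(E, D)) [no-op]: towers=[A; D/B/C] holding=E
step 5 (stack(E, A)): towers=[A/E; D/B/C] holding=-
step 6 (unstack(C, B)): towers=[A/E; D/B] holding=C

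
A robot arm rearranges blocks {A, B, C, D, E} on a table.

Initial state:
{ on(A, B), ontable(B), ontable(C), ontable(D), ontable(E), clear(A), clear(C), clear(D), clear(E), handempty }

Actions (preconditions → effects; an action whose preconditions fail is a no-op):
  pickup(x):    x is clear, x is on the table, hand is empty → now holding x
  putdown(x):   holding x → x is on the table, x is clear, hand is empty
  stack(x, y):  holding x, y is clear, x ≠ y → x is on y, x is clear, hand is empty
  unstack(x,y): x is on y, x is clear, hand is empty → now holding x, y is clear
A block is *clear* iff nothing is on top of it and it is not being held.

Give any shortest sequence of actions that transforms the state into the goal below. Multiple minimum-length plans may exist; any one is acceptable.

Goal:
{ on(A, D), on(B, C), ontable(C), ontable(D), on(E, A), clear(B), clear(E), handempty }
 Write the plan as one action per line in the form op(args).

step 1 (unstack(A, B)): towers=[B; C; D; E] holding=A
step 2 (stack(A, D)): towers=[B; C; D/A; E] holding=-
step 3 (pickup(B)): towers=[C; D/A; E] holding=B
step 4 (stack(B, C)): towers=[C/B; D/A; E] holding=-
step 5 (pickup(E)): towers=[C/B; D/A] holding=E
step 6 (stack(E, A)): towers=[C/B; D/A/E] holding=-
goal check: towers=[C/B; D/A/E] holding=- — reached (length 6, optimal by BFS)

unstack(A, B)
stack(A, D)
pickup(B)
stack(B, C)
pickup(E)
stack(E, A)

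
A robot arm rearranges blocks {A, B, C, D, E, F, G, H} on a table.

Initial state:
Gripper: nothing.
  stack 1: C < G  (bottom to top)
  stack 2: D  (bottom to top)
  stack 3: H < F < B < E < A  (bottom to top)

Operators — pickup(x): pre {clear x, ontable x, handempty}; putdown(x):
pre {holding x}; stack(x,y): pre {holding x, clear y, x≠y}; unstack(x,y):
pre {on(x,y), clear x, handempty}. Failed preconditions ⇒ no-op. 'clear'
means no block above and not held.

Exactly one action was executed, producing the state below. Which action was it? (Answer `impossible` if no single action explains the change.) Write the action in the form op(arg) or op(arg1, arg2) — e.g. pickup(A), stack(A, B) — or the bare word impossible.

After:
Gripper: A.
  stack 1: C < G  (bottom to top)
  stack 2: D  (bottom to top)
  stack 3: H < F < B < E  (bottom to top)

unstack(A, E)

target: towers=[C/G; D; H/F/B/E] holding=A
     unstack(G, C) → towers=[C; D; H/F/B/E/A] holding=G
     unstack(A, E) → towers=[C/G; D; H/F/B/E] holding=A  ← match
         pickup(D) → towers=[C/G; H/F/B/E/A] holding=D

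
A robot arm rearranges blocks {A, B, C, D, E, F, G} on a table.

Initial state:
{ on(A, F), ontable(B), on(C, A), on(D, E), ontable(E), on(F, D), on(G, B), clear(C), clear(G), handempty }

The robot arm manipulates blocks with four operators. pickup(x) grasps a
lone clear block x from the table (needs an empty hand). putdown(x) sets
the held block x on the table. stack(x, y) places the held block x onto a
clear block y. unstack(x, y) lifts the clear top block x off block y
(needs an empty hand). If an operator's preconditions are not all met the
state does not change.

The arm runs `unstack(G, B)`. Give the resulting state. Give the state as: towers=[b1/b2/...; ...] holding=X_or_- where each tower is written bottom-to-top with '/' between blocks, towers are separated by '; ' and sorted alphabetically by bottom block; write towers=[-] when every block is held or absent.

before: towers=[B/G; E/D/F/A/C] holding=-
pre[unstack(G, B)]: on(G,B) ok, clear(G) ok, handempty ok
all met → apply unstack(G, B)
after:  towers=[B; E/D/F/A/C] holding=G

towers=[B; E/D/F/A/C] holding=G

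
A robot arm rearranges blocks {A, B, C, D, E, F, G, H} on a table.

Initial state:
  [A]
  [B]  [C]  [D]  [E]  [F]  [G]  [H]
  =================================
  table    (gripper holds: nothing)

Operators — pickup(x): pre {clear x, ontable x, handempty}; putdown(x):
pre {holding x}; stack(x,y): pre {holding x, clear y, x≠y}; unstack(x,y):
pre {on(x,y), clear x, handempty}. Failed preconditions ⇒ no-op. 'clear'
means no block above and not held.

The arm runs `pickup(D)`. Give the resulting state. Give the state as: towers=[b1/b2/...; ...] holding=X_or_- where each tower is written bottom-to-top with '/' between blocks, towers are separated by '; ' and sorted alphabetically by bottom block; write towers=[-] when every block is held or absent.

before: towers=[B/A; C; D; E; F; G; H] holding=-
pre[pickup(D)]: clear(D) ✓, ontable(D) ✓, handempty ✓
all met → apply pickup(D)
after:  towers=[B/A; C; E; F; G; H] holding=D

towers=[B/A; C; E; F; G; H] holding=D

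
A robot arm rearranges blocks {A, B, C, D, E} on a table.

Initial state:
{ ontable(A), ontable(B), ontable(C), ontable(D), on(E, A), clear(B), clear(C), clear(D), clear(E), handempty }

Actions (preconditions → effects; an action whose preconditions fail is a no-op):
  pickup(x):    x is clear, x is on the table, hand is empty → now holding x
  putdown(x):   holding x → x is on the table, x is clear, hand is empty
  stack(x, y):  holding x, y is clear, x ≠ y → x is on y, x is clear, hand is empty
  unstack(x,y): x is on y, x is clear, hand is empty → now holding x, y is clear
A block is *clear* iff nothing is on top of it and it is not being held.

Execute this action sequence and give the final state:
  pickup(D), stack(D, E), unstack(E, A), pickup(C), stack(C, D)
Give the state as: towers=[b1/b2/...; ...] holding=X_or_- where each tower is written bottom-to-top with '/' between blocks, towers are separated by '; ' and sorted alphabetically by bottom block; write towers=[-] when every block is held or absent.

towers=[A/E/D/C; B] holding=-

step 1 (pickup(D)): towers=[A/E; B; C] holding=D
step 2 (stack(D, E)): towers=[A/E/D; B; C] holding=-
step 3 (unstack(E, A)) [no-op]: towers=[A/E/D; B; C] holding=-
step 4 (pickup(C)): towers=[A/E/D; B] holding=C
step 5 (stack(C, D)): towers=[A/E/D/C; B] holding=-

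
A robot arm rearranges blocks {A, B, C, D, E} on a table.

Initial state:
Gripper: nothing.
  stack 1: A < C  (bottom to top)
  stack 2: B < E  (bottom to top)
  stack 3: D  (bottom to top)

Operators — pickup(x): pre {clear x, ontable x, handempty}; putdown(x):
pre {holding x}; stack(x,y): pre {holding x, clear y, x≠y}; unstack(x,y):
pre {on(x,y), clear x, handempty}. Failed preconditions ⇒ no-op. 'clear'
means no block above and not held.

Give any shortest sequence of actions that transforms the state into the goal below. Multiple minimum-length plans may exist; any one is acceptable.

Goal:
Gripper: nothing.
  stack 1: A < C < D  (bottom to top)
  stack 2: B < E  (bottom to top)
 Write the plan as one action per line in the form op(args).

step 1 (pickup(D)): towers=[A/C; B/E] holding=D
step 2 (stack(D, C)): towers=[A/C/D; B/E] holding=-
goal check: towers=[A/C/D; B/E] holding=- — reached (length 2, optimal by BFS)

pickup(D)
stack(D, C)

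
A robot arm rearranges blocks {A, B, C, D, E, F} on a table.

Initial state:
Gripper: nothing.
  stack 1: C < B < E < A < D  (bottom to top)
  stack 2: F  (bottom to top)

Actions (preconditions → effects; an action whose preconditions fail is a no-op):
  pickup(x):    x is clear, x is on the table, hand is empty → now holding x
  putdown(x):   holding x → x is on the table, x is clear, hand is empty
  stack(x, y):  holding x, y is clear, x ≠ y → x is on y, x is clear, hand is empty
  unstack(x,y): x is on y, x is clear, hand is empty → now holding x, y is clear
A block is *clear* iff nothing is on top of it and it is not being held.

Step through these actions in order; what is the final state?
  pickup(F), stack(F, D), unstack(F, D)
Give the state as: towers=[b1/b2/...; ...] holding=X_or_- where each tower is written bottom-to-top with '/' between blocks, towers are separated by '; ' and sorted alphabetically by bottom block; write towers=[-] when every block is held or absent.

towers=[C/B/E/A/D] holding=F

step 1 (pickup(F)): towers=[C/B/E/A/D] holding=F
step 2 (stack(F, D)): towers=[C/B/E/A/D/F] holding=-
step 3 (unstack(F, D)): towers=[C/B/E/A/D] holding=F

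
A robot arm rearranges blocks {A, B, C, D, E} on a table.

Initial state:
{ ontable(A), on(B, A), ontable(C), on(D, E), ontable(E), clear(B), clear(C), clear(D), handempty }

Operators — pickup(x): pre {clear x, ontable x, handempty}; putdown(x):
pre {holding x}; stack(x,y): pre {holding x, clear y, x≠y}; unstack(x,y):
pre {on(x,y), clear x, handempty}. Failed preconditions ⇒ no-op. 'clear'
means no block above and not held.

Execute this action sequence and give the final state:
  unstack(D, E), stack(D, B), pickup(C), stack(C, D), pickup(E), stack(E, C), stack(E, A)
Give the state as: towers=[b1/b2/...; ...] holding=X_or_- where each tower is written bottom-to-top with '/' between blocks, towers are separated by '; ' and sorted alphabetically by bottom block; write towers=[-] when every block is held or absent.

step 1 (unstack(D, E)): towers=[A/B; C; E] holding=D
step 2 (stack(D, B)): towers=[A/B/D; C; E] holding=-
step 3 (pickup(C)): towers=[A/B/D; E] holding=C
step 4 (stack(C, D)): towers=[A/B/D/C; E] holding=-
step 5 (pickup(E)): towers=[A/B/D/C] holding=E
step 6 (stack(E, C)): towers=[A/B/D/C/E] holding=-
step 7 (stack(E, A)) [no-op]: towers=[A/B/D/C/E] holding=-

towers=[A/B/D/C/E] holding=-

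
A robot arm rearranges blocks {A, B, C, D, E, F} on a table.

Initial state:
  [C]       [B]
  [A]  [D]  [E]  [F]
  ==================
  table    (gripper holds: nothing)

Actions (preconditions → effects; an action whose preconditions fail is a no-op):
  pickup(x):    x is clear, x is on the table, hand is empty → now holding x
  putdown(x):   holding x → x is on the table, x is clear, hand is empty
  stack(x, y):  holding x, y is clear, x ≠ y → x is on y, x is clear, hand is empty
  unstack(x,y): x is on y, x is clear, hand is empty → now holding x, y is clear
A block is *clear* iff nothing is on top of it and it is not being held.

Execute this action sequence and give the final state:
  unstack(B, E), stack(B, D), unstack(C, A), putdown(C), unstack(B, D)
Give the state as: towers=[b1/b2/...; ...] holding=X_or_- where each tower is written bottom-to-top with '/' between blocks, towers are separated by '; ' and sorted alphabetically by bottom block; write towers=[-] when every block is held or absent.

towers=[A; C; D; E; F] holding=B

step 1 (unstack(B, E)): towers=[A/C; D; E; F] holding=B
step 2 (stack(B, D)): towers=[A/C; D/B; E; F] holding=-
step 3 (unstack(C, A)): towers=[A; D/B; E; F] holding=C
step 4 (putdown(C)): towers=[A; C; D/B; E; F] holding=-
step 5 (unstack(B, D)): towers=[A; C; D; E; F] holding=B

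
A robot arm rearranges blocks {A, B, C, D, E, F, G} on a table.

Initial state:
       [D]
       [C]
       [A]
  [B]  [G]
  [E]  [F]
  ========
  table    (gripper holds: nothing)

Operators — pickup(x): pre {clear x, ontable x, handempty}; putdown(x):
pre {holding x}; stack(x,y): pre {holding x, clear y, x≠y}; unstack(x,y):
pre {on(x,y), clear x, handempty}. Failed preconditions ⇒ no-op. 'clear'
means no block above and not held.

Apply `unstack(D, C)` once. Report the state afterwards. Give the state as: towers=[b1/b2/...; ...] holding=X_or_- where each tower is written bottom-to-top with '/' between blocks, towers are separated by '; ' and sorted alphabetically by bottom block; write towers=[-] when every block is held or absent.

before: towers=[E/B; F/G/A/C/D] holding=-
pre[unstack(D, C)]: on(D,C) ✓, clear(D) ✓, handempty ✓
all met → apply unstack(D, C)
after:  towers=[E/B; F/G/A/C] holding=D

towers=[E/B; F/G/A/C] holding=D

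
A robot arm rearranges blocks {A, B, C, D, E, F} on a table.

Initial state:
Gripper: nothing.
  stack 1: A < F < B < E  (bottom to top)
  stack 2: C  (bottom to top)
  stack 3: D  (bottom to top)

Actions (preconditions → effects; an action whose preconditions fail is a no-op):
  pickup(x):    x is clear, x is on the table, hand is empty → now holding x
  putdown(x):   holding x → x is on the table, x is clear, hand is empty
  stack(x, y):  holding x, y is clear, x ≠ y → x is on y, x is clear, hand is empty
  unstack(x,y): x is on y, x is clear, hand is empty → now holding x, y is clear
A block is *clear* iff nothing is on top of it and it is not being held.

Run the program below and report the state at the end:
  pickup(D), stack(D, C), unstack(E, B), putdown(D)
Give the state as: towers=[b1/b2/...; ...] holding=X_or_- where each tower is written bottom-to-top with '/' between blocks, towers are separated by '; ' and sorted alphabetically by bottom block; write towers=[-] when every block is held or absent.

step 1 (pickup(D)): towers=[A/F/B/E; C] holding=D
step 2 (stack(D, C)): towers=[A/F/B/E; C/D] holding=-
step 3 (unstack(E, B)): towers=[A/F/B; C/D] holding=E
step 4 (putdown(D)) [no-op]: towers=[A/F/B; C/D] holding=E

towers=[A/F/B; C/D] holding=E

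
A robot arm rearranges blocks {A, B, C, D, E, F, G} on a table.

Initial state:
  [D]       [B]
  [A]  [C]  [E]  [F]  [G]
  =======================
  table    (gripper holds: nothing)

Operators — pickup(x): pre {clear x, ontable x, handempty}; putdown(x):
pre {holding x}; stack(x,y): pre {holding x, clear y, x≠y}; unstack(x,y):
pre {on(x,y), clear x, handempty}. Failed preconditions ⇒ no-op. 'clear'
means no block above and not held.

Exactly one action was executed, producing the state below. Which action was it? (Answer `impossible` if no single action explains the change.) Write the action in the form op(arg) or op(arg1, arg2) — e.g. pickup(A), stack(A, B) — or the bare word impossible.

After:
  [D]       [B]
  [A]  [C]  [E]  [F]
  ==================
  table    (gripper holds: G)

target: towers=[A/D; C; E/B; F] holding=G
     unstack(B, E) → towers=[A/D; C; E; F; G] holding=B
         pickup(F) → towers=[A/D; C; E/B; G] holding=F
         pickup(G) → towers=[A/D; C; E/B; F] holding=G  ← match
     unstack(D, A) → towers=[A; C; E/B; F; G] holding=D
         pickup(C) → towers=[A/D; E/B; F; G] holding=C

pickup(G)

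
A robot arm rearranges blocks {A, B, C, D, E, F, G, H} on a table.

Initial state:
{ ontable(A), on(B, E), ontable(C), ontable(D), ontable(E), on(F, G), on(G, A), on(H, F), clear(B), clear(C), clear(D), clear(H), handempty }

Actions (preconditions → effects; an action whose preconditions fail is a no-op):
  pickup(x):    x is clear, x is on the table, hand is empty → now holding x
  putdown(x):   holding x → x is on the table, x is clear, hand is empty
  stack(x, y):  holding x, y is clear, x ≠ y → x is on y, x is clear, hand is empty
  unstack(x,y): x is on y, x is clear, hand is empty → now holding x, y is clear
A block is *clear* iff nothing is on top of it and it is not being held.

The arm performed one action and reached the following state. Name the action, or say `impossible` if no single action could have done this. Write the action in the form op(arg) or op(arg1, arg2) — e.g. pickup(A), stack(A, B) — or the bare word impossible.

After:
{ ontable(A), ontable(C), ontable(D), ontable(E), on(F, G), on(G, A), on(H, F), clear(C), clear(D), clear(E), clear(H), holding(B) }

target: towers=[A/G/F/H; C; D; E] holding=B
     unstack(H, F) → towers=[A/G/F; C; D; E/B] holding=H
     unstack(B, E) → towers=[A/G/F/H; C; D; E] holding=B  ← match
         pickup(D) → towers=[A/G/F/H; C; E/B] holding=D
         pickup(C) → towers=[A/G/F/H; D; E/B] holding=C

unstack(B, E)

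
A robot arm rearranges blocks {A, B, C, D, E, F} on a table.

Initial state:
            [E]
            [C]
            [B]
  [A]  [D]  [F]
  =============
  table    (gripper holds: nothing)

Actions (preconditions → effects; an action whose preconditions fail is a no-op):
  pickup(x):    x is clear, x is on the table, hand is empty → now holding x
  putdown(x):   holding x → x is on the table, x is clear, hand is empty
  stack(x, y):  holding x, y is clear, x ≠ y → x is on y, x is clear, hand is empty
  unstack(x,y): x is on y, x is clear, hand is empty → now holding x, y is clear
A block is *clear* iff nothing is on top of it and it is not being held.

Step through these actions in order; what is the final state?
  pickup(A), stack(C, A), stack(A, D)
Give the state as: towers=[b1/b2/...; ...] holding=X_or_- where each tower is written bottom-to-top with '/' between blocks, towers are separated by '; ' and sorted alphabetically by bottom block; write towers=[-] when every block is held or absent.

towers=[D/A; F/B/C/E] holding=-

step 1 (pickup(A)): towers=[D; F/B/C/E] holding=A
step 2 (stack(C, A)) [no-op]: towers=[D; F/B/C/E] holding=A
step 3 (stack(A, D)): towers=[D/A; F/B/C/E] holding=-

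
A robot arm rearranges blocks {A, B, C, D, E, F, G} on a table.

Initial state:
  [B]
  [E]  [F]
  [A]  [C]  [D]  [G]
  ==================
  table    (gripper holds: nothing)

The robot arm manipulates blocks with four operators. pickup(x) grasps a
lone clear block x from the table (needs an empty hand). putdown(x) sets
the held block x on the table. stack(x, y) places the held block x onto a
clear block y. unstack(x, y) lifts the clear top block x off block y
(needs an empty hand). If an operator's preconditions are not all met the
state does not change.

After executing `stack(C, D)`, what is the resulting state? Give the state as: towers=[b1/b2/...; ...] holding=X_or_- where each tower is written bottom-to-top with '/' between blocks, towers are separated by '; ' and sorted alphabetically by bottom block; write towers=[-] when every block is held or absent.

before: towers=[A/E/B; C/F; D; G] holding=-
pre[stack(C, D)]: holding(C) fail, clear(D) ok, C≠D ok
holding(C) unmet → stack(C, D) is a no-op
after:  towers=[A/E/B; C/F; D; G] holding=-

towers=[A/E/B; C/F; D; G] holding=-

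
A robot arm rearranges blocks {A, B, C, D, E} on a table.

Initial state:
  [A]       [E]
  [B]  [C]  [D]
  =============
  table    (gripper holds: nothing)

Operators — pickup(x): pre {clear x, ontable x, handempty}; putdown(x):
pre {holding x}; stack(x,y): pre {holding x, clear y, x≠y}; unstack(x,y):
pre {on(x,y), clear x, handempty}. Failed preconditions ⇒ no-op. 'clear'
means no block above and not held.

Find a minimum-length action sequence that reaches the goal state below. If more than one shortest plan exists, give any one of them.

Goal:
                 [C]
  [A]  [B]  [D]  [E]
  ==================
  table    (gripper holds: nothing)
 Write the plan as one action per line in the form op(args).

step 1 (unstack(A, B)): towers=[B; C; D/E] holding=A
step 2 (putdown(A)): towers=[A; B; C; D/E] holding=-
step 3 (unstack(E, D)): towers=[A; B; C; D] holding=E
step 4 (putdown(E)): towers=[A; B; C; D; E] holding=-
step 5 (pickup(C)): towers=[A; B; D; E] holding=C
step 6 (stack(C, E)): towers=[A; B; D; E/C] holding=-
goal check: towers=[A; B; D; E/C] holding=- — reached (length 6, optimal by BFS)

unstack(A, B)
putdown(A)
unstack(E, D)
putdown(E)
pickup(C)
stack(C, E)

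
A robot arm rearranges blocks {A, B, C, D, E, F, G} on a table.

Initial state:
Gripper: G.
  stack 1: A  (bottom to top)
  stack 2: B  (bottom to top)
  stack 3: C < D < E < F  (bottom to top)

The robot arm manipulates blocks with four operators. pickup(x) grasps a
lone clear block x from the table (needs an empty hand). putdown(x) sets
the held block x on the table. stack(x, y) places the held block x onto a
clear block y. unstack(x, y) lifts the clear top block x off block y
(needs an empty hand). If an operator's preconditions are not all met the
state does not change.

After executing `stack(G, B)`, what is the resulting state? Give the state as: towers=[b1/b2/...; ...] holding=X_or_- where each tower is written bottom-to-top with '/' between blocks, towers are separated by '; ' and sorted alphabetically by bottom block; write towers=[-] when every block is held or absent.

towers=[A; B/G; C/D/E/F] holding=-

before: towers=[A; B; C/D/E/F] holding=G
pre[stack(G, B)]: holding(G) ✓, clear(B) ✓, G≠B ✓
all met → apply stack(G, B)
after:  towers=[A; B/G; C/D/E/F] holding=-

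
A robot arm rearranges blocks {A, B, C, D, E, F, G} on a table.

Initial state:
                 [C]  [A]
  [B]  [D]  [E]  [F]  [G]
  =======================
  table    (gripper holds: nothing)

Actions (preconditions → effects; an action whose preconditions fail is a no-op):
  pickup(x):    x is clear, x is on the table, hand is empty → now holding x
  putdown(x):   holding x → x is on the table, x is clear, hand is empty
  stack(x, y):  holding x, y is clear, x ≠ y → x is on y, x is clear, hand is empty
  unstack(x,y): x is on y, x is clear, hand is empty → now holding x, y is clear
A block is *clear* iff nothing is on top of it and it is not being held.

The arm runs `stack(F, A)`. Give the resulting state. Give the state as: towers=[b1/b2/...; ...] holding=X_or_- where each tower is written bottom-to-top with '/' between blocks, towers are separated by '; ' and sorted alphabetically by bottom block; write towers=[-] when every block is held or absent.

before: towers=[B; D; E; F/C; G/A] holding=-
pre[stack(F, A)]: holding(F) ✗, clear(A) ✓, F≠A ✓
holding(F) unmet → stack(F, A) is a no-op
after:  towers=[B; D; E; F/C; G/A] holding=-

towers=[B; D; E; F/C; G/A] holding=-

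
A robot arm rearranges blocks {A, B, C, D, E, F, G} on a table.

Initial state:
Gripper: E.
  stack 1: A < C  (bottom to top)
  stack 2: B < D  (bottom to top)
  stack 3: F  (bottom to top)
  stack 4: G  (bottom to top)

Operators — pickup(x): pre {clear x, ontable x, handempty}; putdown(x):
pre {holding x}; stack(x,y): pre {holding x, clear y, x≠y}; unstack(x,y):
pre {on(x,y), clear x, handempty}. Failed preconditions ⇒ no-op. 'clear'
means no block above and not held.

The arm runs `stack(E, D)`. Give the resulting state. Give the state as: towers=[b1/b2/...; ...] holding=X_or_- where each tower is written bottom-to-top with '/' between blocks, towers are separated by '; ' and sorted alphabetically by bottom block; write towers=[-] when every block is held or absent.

towers=[A/C; B/D/E; F; G] holding=-

before: towers=[A/C; B/D; F; G] holding=E
pre[stack(E, D)]: holding(E) ok, clear(D) ok, E≠D ok
all met → apply stack(E, D)
after:  towers=[A/C; B/D/E; F; G] holding=-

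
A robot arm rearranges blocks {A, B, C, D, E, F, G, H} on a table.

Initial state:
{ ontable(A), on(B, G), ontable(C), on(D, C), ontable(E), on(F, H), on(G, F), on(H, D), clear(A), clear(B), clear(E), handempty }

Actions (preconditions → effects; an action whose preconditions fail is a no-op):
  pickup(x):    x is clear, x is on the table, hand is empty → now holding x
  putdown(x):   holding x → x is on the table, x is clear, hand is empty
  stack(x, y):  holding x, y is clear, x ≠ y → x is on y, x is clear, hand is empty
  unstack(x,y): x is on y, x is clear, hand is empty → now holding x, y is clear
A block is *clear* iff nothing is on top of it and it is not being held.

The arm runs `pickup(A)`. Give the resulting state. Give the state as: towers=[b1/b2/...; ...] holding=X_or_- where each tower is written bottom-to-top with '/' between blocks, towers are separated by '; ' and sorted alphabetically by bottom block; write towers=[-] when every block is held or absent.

before: towers=[A; C/D/H/F/G/B; E] holding=-
pre[pickup(A)]: clear(A) ok, ontable(A) ok, handempty ok
all met → apply pickup(A)
after:  towers=[C/D/H/F/G/B; E] holding=A

towers=[C/D/H/F/G/B; E] holding=A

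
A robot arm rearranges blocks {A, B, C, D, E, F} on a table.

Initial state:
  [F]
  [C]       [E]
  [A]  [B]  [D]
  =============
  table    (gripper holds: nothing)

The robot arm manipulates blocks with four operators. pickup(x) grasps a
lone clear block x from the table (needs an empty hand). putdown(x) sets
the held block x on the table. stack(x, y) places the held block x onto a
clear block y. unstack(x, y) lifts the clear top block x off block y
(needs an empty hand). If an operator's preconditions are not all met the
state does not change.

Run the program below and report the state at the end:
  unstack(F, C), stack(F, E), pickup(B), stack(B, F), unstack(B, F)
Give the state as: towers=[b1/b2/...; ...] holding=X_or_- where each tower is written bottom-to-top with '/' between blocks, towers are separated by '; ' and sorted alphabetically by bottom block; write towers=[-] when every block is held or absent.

towers=[A/C; D/E/F] holding=B

step 1 (unstack(F, C)): towers=[A/C; B; D/E] holding=F
step 2 (stack(F, E)): towers=[A/C; B; D/E/F] holding=-
step 3 (pickup(B)): towers=[A/C; D/E/F] holding=B
step 4 (stack(B, F)): towers=[A/C; D/E/F/B] holding=-
step 5 (unstack(B, F)): towers=[A/C; D/E/F] holding=B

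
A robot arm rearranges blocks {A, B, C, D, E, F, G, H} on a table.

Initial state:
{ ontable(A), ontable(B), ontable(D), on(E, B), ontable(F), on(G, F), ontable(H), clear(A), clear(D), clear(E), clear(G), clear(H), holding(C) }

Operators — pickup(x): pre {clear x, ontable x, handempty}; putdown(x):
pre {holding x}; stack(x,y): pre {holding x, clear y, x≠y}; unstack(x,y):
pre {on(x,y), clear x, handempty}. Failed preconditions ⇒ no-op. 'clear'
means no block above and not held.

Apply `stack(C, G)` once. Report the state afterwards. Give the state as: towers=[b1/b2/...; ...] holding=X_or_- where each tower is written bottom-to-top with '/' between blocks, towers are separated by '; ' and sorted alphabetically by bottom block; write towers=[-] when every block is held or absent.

before: towers=[A; B/E; D; F/G; H] holding=C
pre[stack(C, G)]: holding(C) ok, clear(G) ok, C≠G ok
all met → apply stack(C, G)
after:  towers=[A; B/E; D; F/G/C; H] holding=-

towers=[A; B/E; D; F/G/C; H] holding=-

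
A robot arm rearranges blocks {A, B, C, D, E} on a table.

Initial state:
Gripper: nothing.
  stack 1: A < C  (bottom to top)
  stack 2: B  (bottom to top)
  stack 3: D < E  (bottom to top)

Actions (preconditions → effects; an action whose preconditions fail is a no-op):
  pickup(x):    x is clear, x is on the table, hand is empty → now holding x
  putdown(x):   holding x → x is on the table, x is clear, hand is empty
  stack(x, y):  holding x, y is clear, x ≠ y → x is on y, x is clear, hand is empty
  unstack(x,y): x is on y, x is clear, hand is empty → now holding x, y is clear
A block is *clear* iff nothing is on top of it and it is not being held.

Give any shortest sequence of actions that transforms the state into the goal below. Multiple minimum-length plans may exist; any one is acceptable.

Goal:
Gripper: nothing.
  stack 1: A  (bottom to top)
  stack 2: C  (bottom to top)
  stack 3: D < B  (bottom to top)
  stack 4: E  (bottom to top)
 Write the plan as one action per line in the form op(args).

step 1 (unstack(E, D)): towers=[A/C; B; D] holding=E
step 2 (putdown(E)): towers=[A/C; B; D; E] holding=-
step 3 (pickup(B)): towers=[A/C; D; E] holding=B
step 4 (stack(B, D)): towers=[A/C; D/B; E] holding=-
step 5 (unstack(C, A)): towers=[A; D/B; E] holding=C
step 6 (putdown(C)): towers=[A; C; D/B; E] holding=-
goal check: towers=[A; C; D/B; E] holding=- — reached (length 6, optimal by BFS)

unstack(E, D)
putdown(E)
pickup(B)
stack(B, D)
unstack(C, A)
putdown(C)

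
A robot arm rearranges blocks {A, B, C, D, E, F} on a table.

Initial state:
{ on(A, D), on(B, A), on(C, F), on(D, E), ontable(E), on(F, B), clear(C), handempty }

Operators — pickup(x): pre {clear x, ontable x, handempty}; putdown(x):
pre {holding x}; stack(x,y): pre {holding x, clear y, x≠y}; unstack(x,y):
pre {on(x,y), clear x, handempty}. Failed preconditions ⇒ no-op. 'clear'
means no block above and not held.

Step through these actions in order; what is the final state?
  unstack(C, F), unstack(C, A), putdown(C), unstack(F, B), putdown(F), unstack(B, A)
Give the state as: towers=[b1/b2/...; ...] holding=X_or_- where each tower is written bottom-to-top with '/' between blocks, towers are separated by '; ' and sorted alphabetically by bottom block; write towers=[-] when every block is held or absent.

step 1 (unstack(C, F)): towers=[E/D/A/B/F] holding=C
step 2 (unstack(C, A)) [no-op]: towers=[E/D/A/B/F] holding=C
step 3 (putdown(C)): towers=[C; E/D/A/B/F] holding=-
step 4 (unstack(F, B)): towers=[C; E/D/A/B] holding=F
step 5 (putdown(F)): towers=[C; E/D/A/B; F] holding=-
step 6 (unstack(B, A)): towers=[C; E/D/A; F] holding=B

towers=[C; E/D/A; F] holding=B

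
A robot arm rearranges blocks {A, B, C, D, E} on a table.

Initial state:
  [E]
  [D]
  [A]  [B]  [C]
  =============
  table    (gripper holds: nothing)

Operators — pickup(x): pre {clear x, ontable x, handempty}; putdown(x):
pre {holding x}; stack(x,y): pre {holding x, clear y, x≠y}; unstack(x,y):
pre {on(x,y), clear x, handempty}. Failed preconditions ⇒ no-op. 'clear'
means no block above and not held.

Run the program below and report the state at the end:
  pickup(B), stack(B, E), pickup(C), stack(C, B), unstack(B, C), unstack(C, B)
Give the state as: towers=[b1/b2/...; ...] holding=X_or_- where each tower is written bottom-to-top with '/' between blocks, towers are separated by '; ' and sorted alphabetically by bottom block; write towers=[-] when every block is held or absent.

step 1 (pickup(B)): towers=[A/D/E; C] holding=B
step 2 (stack(B, E)): towers=[A/D/E/B; C] holding=-
step 3 (pickup(C)): towers=[A/D/E/B] holding=C
step 4 (stack(C, B)): towers=[A/D/E/B/C] holding=-
step 5 (unstack(B, C)) [no-op]: towers=[A/D/E/B/C] holding=-
step 6 (unstack(C, B)): towers=[A/D/E/B] holding=C

towers=[A/D/E/B] holding=C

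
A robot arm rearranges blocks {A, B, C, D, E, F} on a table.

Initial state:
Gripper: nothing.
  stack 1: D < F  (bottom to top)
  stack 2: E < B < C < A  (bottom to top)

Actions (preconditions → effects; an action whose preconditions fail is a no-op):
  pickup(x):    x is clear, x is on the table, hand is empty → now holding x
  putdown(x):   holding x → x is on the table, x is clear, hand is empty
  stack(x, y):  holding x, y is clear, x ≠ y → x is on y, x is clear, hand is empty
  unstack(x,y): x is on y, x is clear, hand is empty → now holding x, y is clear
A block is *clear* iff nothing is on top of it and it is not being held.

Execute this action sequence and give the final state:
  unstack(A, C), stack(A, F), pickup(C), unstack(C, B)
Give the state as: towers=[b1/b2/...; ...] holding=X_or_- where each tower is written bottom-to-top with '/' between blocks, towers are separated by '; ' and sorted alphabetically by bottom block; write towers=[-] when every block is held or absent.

step 1 (unstack(A, C)): towers=[D/F; E/B/C] holding=A
step 2 (stack(A, F)): towers=[D/F/A; E/B/C] holding=-
step 3 (pickup(C)) [no-op]: towers=[D/F/A; E/B/C] holding=-
step 4 (unstack(C, B)): towers=[D/F/A; E/B] holding=C

towers=[D/F/A; E/B] holding=C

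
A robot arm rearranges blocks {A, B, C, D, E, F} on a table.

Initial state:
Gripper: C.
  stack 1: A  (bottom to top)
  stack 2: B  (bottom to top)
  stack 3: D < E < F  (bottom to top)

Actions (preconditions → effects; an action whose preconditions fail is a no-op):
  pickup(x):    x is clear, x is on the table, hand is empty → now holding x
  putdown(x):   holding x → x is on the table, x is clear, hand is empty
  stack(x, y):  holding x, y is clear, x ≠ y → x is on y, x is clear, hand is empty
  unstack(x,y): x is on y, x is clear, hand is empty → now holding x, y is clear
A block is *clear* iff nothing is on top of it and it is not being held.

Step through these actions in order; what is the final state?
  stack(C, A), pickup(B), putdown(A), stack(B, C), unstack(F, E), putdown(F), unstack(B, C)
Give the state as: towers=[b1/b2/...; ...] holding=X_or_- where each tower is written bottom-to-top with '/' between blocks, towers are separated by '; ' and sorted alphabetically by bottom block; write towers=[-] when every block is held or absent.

step 1 (stack(C, A)): towers=[A/C; B; D/E/F] holding=-
step 2 (pickup(B)): towers=[A/C; D/E/F] holding=B
step 3 (putdown(A)) [no-op]: towers=[A/C; D/E/F] holding=B
step 4 (stack(B, C)): towers=[A/C/B; D/E/F] holding=-
step 5 (unstack(F, E)): towers=[A/C/B; D/E] holding=F
step 6 (putdown(F)): towers=[A/C/B; D/E; F] holding=-
step 7 (unstack(B, C)): towers=[A/C; D/E; F] holding=B

towers=[A/C; D/E; F] holding=B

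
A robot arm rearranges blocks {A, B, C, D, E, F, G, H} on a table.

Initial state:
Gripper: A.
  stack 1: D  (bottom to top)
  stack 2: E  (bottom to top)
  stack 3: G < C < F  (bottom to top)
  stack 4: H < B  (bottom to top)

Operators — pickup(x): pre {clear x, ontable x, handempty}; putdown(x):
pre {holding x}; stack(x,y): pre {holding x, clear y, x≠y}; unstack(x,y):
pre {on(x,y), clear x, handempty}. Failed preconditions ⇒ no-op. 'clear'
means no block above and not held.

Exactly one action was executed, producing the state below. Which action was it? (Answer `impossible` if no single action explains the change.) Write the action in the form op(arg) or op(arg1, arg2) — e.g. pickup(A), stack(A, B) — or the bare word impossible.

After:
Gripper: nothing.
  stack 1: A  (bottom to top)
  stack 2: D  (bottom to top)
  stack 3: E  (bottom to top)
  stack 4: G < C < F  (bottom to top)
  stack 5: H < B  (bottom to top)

putdown(A)

target: towers=[A; D; E; G/C/F; H/B] holding=-
        putdown(A) → towers=[A; D; E; G/C/F; H/B] holding=-  ← match
       stack(A, E) → towers=[D; E/A; G/C/F; H/B] holding=-
       stack(A, B) → towers=[D; E; G/C/F; H/B/A] holding=-
       stack(A, F) → towers=[D; E; G/C/F/A; H/B] holding=-
       stack(A, D) → towers=[D/A; E; G/C/F; H/B] holding=-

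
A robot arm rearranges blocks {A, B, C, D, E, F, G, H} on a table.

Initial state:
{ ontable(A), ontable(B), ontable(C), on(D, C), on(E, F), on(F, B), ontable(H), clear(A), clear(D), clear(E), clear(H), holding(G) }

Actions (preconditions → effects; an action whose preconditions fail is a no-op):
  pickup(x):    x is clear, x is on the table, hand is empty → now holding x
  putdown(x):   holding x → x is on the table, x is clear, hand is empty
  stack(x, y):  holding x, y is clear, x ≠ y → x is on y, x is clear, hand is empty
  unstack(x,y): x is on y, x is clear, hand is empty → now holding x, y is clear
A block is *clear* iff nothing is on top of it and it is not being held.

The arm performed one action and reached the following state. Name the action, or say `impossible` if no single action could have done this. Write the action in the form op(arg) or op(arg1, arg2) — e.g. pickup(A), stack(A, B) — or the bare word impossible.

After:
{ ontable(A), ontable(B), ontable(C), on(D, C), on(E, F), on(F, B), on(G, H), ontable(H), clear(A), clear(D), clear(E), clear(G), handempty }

stack(G, H)

target: towers=[A; B/F/E; C/D; H/G] holding=-
        putdown(G) → towers=[A; B/F/E; C/D; G; H] holding=-
       stack(G, A) → towers=[A/G; B/F/E; C/D; H] holding=-
       stack(G, E) → towers=[A; B/F/E/G; C/D; H] holding=-
       stack(G, H) → towers=[A; B/F/E; C/D; H/G] holding=-  ← match
       stack(G, D) → towers=[A; B/F/E; C/D/G; H] holding=-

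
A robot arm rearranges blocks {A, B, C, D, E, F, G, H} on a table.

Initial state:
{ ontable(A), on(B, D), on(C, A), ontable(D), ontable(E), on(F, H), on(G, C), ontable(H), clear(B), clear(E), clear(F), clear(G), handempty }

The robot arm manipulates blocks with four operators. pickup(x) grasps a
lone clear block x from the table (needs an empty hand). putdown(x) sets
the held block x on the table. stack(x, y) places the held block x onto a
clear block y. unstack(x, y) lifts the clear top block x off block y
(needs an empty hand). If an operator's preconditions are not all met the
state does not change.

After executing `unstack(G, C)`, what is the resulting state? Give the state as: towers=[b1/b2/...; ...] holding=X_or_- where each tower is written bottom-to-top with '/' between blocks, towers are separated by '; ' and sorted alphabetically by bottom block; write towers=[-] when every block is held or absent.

before: towers=[A/C/G; D/B; E; H/F] holding=-
pre[unstack(G, C)]: on(G,C) ok, clear(G) ok, handempty ok
all met → apply unstack(G, C)
after:  towers=[A/C; D/B; E; H/F] holding=G

towers=[A/C; D/B; E; H/F] holding=G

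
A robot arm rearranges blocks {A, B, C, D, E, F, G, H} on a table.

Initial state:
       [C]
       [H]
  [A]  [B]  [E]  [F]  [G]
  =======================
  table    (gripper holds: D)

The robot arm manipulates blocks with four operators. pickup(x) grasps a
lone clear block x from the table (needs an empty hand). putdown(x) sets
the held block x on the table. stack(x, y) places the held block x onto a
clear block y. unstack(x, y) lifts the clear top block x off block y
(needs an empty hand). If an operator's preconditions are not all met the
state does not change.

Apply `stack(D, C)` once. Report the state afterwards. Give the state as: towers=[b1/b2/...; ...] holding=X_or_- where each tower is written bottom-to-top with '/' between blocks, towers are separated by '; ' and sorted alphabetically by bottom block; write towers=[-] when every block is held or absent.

before: towers=[A; B/H/C; E; F; G] holding=D
pre[stack(D, C)]: holding(D) ✓, clear(C) ✓, D≠C ✓
all met → apply stack(D, C)
after:  towers=[A; B/H/C/D; E; F; G] holding=-

towers=[A; B/H/C/D; E; F; G] holding=-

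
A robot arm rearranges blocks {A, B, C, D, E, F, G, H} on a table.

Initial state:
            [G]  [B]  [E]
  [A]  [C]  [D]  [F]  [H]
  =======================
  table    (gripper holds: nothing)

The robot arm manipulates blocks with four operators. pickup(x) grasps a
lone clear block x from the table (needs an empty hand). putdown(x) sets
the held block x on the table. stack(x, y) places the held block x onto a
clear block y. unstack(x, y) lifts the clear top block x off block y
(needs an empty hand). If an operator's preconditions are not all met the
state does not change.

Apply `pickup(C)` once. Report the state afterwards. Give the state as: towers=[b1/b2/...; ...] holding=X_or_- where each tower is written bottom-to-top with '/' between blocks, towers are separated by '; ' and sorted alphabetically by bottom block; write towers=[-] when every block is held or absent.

towers=[A; D/G; F/B; H/E] holding=C

before: towers=[A; C; D/G; F/B; H/E] holding=-
pre[pickup(C)]: clear(C) ✓, ontable(C) ✓, handempty ✓
all met → apply pickup(C)
after:  towers=[A; D/G; F/B; H/E] holding=C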